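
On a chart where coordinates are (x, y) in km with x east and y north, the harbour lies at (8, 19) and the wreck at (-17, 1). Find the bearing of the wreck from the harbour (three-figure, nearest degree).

234°

Δeast = -17 − 8 = -25.00; Δnorth = 1 − 19 = -18.00.
Bearing = atan2(Δeast, Δnorth) mod 360° = 234.25° ≈ 234°.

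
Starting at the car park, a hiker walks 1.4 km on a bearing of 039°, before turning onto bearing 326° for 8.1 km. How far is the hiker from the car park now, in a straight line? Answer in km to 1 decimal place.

8.6 km

Leg 1 (039°, 1.4 km): east 1.4 sin 39° = 0.88, north 1.4 cos 39° = 1.09
Leg 2 (326°, 8.1 km): east 8.1 sin 326° = -4.53, north 8.1 cos 326° = 6.72
Net: -3.65 east, 7.80 north. Distance = √((-3.65)² + (7.80)²) = 8.614 km.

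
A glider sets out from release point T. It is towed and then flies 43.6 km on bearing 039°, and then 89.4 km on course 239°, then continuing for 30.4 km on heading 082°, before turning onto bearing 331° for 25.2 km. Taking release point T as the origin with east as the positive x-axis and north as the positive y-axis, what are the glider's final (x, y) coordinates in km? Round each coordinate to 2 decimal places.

(-31.31, 14.11)

Leg 1 (039°, 43.6 km): east 43.6 sin 39° = 27.44, north 43.6 cos 39° = 33.88
Leg 2 (239°, 89.4 km): east 89.4 sin 239° = -76.63, north 89.4 cos 239° = -46.04
Leg 3 (082°, 30.4 km): east 30.4 sin 82° = 30.10, north 30.4 cos 82° = 4.23
Leg 4 (331°, 25.2 km): east 25.2 sin 331° = -12.22, north 25.2 cos 331° = 22.04
Summing: -31.31 km east, 14.11 km north → (-31.31, 14.11).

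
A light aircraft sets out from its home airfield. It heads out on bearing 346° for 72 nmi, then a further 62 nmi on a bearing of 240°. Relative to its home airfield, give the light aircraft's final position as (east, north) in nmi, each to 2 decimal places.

(-71.11, 38.86)

Leg 1 (346°, 72 nmi): east 72 sin 346° = -17.42, north 72 cos 346° = 69.86
Leg 2 (240°, 62 nmi): east 62 sin 240° = -53.69, north 62 cos 240° = -31.00
Summing: -71.11 nmi east, 38.86 nmi north → (-71.11, 38.86).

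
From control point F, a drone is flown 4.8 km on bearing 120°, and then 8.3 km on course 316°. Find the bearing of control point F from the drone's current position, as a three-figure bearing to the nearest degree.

156°

Leg 1 (120°, 4.8 km): east 4.8 sin 120° = 4.16, north 4.8 cos 120° = -2.40
Leg 2 (316°, 8.3 km): east 8.3 sin 316° = -5.77, north 8.3 cos 316° = 5.97
Net displacement: -1.61 east, 3.57 north. Direction back to start is (1.61, -3.57): bearing = atan2(1.61, -3.57) mod 360° = 155.75° ≈ 156°.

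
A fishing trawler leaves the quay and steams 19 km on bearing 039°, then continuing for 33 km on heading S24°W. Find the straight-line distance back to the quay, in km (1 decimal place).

15.5 km

Leg 1 (039°, 19 km): east 19 sin 39° = 11.96, north 19 cos 39° = 14.77
Leg 2 (S24°W, 33 km): east 33 sin 204° = -13.42, north 33 cos 204° = -30.15
Net: -1.47 east, -15.38 north. Distance = √((-1.47)² + (-15.38)²) = 15.451 km.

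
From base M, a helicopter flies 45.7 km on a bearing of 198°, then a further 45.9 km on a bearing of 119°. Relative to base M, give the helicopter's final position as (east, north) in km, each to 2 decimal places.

Leg 1 (198°, 45.7 km): east 45.7 sin 198° = -14.12, north 45.7 cos 198° = -43.46
Leg 2 (119°, 45.9 km): east 45.9 sin 119° = 40.15, north 45.9 cos 119° = -22.25
Summing: 26.02 km east, -65.72 km north → (26.02, -65.72).

(26.02, -65.72)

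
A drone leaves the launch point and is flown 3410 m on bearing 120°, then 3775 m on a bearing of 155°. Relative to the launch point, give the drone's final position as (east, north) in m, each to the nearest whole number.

(4549, -5126)

Leg 1 (120°, 3410 m): east 3410 sin 120° = 2953.15, north 3410 cos 120° = -1705.00
Leg 2 (155°, 3775 m): east 3775 sin 155° = 1595.38, north 3775 cos 155° = -3421.31
Summing: 4548.53 m east, -5126.31 m north → (4549, -5126).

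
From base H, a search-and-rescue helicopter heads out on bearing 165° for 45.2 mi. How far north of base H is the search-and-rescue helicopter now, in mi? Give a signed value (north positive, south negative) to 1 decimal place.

-43.7 mi

Leg 1 (165°, 45.2 mi): east 45.2 sin 165° = 11.70, north 45.2 cos 165° = -43.66
Net north component: -43.66 mi.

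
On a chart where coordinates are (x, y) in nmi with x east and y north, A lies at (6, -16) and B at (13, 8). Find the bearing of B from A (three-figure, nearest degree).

016°

Δeast = 13 − 6 = 7.00; Δnorth = 8 − -16 = 24.00.
Bearing = atan2(Δeast, Δnorth) mod 360° = 16.26° ≈ 016°.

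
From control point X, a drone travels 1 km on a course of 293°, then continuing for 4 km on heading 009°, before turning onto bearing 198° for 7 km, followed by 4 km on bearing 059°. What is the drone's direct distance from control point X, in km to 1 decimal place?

1.0 km

Leg 1 (293°, 1 km): east 1 sin 293° = -0.92, north 1 cos 293° = 0.39
Leg 2 (009°, 4 km): east 4 sin 9° = 0.63, north 4 cos 9° = 3.95
Leg 3 (198°, 7 km): east 7 sin 198° = -2.16, north 7 cos 198° = -6.66
Leg 4 (059°, 4 km): east 4 sin 59° = 3.43, north 4 cos 59° = 2.06
Net: 0.97 east, -0.26 north. Distance = √((0.97)² + (-0.26)²) = 1.004 km.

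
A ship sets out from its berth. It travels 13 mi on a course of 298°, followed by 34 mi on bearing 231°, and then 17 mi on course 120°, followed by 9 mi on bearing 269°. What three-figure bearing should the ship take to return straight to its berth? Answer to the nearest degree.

Leg 1 (298°, 13 mi): east 13 sin 298° = -11.48, north 13 cos 298° = 6.10
Leg 2 (231°, 34 mi): east 34 sin 231° = -26.42, north 34 cos 231° = -21.40
Leg 3 (120°, 17 mi): east 17 sin 120° = 14.72, north 17 cos 120° = -8.50
Leg 4 (269°, 9 mi): east 9 sin 269° = -9.00, north 9 cos 269° = -0.16
Net displacement: -32.18 east, -23.95 north. Direction back to start is (32.18, 23.95): bearing = atan2(32.18, 23.95) mod 360° = 53.34° ≈ 053°.

053°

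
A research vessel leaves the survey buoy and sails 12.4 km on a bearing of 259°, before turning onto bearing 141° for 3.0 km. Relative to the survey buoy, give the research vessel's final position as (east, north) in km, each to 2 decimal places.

Leg 1 (259°, 12.4 km): east 12.4 sin 259° = -12.17, north 12.4 cos 259° = -2.37
Leg 2 (141°, 3.0 km): east 3.0 sin 141° = 1.89, north 3.0 cos 141° = -2.33
Summing: -10.28 km east, -4.70 km north → (-10.28, -4.70).

(-10.28, -4.70)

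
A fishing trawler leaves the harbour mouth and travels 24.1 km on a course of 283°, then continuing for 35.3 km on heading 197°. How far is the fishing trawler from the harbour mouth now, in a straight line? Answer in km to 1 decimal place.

Leg 1 (283°, 24.1 km): east 24.1 sin 283° = -23.48, north 24.1 cos 283° = 5.42
Leg 2 (197°, 35.3 km): east 35.3 sin 197° = -10.32, north 35.3 cos 197° = -33.76
Net: -33.80 east, -28.34 north. Distance = √((-33.80)² + (-28.34)²) = 44.109 km.

44.1 km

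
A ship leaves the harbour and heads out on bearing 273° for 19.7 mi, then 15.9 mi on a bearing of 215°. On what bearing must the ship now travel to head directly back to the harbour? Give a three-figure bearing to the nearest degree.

Leg 1 (273°, 19.7 mi): east 19.7 sin 273° = -19.67, north 19.7 cos 273° = 1.03
Leg 2 (215°, 15.9 mi): east 15.9 sin 215° = -9.12, north 15.9 cos 215° = -13.02
Net displacement: -28.79 east, -11.99 north. Direction back to start is (28.79, 11.99): bearing = atan2(28.79, 11.99) mod 360° = 67.39° ≈ 067°.

067°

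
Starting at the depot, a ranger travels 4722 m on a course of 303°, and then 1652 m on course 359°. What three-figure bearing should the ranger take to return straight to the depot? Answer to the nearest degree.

Leg 1 (303°, 4722 m): east 4722 sin 303° = -3960.20, north 4722 cos 303° = 2571.79
Leg 2 (359°, 1652 m): east 1652 sin 359° = -28.83, north 1652 cos 359° = 1651.75
Net displacement: -3989.03 east, 4223.53 north. Direction back to start is (3989.03, -4223.53): bearing = atan2(3989.03, -4223.53) mod 360° = 136.64° ≈ 137°.

137°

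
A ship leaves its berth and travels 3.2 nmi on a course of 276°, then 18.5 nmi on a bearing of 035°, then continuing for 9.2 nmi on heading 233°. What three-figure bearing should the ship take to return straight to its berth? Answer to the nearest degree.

180°

Leg 1 (276°, 3.2 nmi): east 3.2 sin 276° = -3.18, north 3.2 cos 276° = 0.33
Leg 2 (035°, 18.5 nmi): east 18.5 sin 35° = 10.61, north 18.5 cos 35° = 15.15
Leg 3 (233°, 9.2 nmi): east 9.2 sin 233° = -7.35, north 9.2 cos 233° = -5.54
Net displacement: 0.08 east, 9.95 north. Direction back to start is (-0.08, -9.95): bearing = atan2(-0.08, -9.95) mod 360° = 180.47° ≈ 180°.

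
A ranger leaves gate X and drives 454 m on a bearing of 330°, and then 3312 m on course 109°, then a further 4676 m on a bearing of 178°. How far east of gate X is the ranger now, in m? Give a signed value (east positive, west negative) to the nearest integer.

Leg 1 (330°, 454 m): east 454 sin 330° = -227.00, north 454 cos 330° = 393.18
Leg 2 (109°, 3312 m): east 3312 sin 109° = 3131.56, north 3312 cos 109° = -1078.28
Leg 3 (178°, 4676 m): east 4676 sin 178° = 163.19, north 4676 cos 178° = -4673.15
Net east component: 3067.75 m.

3068 m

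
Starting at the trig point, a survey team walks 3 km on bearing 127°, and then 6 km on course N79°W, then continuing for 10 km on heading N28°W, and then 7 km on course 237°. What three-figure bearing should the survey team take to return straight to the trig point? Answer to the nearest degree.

107°

Leg 1 (127°, 3 km): east 3 sin 127° = 2.40, north 3 cos 127° = -1.81
Leg 2 (N79°W, 6 km): east 6 sin 281° = -5.89, north 6 cos 281° = 1.14
Leg 3 (N28°W, 10 km): east 10 sin 332° = -4.69, north 10 cos 332° = 8.83
Leg 4 (237°, 7 km): east 7 sin 237° = -5.87, north 7 cos 237° = -3.81
Net displacement: -14.06 east, 4.36 north. Direction back to start is (14.06, -4.36): bearing = atan2(14.06, -4.36) mod 360° = 107.22° ≈ 107°.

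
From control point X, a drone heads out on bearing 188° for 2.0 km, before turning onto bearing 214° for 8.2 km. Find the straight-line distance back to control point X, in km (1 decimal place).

10.0 km

Leg 1 (188°, 2.0 km): east 2.0 sin 188° = -0.28, north 2.0 cos 188° = -1.98
Leg 2 (214°, 8.2 km): east 8.2 sin 214° = -4.59, north 8.2 cos 214° = -6.80
Net: -4.86 east, -8.78 north. Distance = √((-4.86)² + (-8.78)²) = 10.036 km.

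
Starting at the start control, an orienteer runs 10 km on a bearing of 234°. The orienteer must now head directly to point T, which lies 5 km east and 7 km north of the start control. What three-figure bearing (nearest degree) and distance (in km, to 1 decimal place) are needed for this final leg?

Leg 1 (234°, 10 km): east 10 sin 234° = -8.09, north 10 cos 234° = -5.88
Current position: (-8.09, -5.88). Target: (5, 7). Remaining: Δeast = 13.09, Δnorth = 12.88.
Bearing = atan2(13.09, 12.88) mod 360° = 45.47°; distance = √((13.09)² + (12.88)²) = 18.363 km.

045°, 18.4 km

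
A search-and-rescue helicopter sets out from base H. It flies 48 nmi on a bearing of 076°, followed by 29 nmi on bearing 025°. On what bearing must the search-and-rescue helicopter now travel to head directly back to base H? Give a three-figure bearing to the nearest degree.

Leg 1 (076°, 48 nmi): east 48 sin 76° = 46.57, north 48 cos 76° = 11.61
Leg 2 (025°, 29 nmi): east 29 sin 25° = 12.26, north 29 cos 25° = 26.28
Net displacement: 58.83 east, 37.90 north. Direction back to start is (-58.83, -37.90): bearing = atan2(-58.83, -37.90) mod 360° = 237.21° ≈ 237°.

237°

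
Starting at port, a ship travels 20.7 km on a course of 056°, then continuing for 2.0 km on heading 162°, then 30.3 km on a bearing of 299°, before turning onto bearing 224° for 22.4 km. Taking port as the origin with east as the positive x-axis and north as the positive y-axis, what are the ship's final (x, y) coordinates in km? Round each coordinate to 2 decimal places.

Leg 1 (056°, 20.7 km): east 20.7 sin 56° = 17.16, north 20.7 cos 56° = 11.58
Leg 2 (162°, 2.0 km): east 2.0 sin 162° = 0.62, north 2.0 cos 162° = -1.90
Leg 3 (299°, 30.3 km): east 30.3 sin 299° = -26.50, north 30.3 cos 299° = 14.69
Leg 4 (224°, 22.4 km): east 22.4 sin 224° = -15.56, north 22.4 cos 224° = -16.11
Summing: -24.28 km east, 8.25 km north → (-24.28, 8.25).

(-24.28, 8.25)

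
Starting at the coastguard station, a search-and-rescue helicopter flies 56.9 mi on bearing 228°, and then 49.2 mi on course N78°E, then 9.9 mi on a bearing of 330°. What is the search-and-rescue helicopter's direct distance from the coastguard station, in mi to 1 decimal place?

19.3 mi

Leg 1 (228°, 56.9 mi): east 56.9 sin 228° = -42.28, north 56.9 cos 228° = -38.07
Leg 2 (N78°E, 49.2 mi): east 49.2 sin 78° = 48.12, north 49.2 cos 78° = 10.23
Leg 3 (330°, 9.9 mi): east 9.9 sin 330° = -4.95, north 9.9 cos 330° = 8.57
Net: 0.89 east, -19.27 north. Distance = √((0.89)² + (-19.27)²) = 19.291 mi.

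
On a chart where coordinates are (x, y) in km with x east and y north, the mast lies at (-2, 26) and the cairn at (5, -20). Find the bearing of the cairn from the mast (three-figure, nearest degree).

Δeast = 5 − -2 = 7.00; Δnorth = -20 − 26 = -46.00.
Bearing = atan2(Δeast, Δnorth) mod 360° = 171.35° ≈ 171°.

171°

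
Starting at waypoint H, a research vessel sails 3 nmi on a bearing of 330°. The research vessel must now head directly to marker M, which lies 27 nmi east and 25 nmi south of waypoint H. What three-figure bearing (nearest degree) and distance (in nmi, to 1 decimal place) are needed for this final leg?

Leg 1 (330°, 3 nmi): east 3 sin 330° = -1.50, north 3 cos 330° = 2.60
Current position: (-1.50, 2.60). Target: (27, -25). Remaining: Δeast = 28.50, Δnorth = -27.60.
Bearing = atan2(28.50, -27.60) mod 360° = 134.08°; distance = √((28.50)² + (-27.60)²) = 39.672 nmi.

134°, 39.7 nmi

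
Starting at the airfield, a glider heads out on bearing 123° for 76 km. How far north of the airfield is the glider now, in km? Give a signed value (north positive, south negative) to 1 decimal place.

-41.4 km

Leg 1 (123°, 76 km): east 76 sin 123° = 63.74, north 76 cos 123° = -41.39
Net north component: -41.39 km.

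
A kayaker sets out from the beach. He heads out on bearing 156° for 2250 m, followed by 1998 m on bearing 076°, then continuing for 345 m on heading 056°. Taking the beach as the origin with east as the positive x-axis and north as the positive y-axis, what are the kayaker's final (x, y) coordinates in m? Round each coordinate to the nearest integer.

Leg 1 (156°, 2250 m): east 2250 sin 156° = 915.16, north 2250 cos 156° = -2055.48
Leg 2 (076°, 1998 m): east 1998 sin 76° = 1938.65, north 1998 cos 76° = 483.36
Leg 3 (056°, 345 m): east 345 sin 56° = 286.02, north 345 cos 56° = 192.92
Summing: 3139.83 m east, -1379.20 m north → (3140, -1379).

(3140, -1379)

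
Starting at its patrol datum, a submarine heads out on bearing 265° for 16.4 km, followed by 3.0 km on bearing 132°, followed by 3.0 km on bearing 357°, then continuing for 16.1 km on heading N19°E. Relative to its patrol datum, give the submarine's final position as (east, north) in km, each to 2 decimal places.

Leg 1 (265°, 16.4 km): east 16.4 sin 265° = -16.34, north 16.4 cos 265° = -1.43
Leg 2 (132°, 3.0 km): east 3.0 sin 132° = 2.23, north 3.0 cos 132° = -2.01
Leg 3 (357°, 3.0 km): east 3.0 sin 357° = -0.16, north 3.0 cos 357° = 3.00
Leg 4 (N19°E, 16.1 km): east 16.1 sin 19° = 5.24, north 16.1 cos 19° = 15.22
Summing: -9.02 km east, 14.78 km north → (-9.02, 14.78).

(-9.02, 14.78)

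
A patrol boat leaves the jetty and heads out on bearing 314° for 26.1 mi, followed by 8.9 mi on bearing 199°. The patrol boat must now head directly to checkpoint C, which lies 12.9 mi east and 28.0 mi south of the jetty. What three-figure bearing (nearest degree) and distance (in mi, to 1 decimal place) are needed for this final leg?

137°, 51.2 mi

Leg 1 (314°, 26.1 mi): east 26.1 sin 314° = -18.77, north 26.1 cos 314° = 18.13
Leg 2 (199°, 8.9 mi): east 8.9 sin 199° = -2.90, north 8.9 cos 199° = -8.42
Current position: (-21.67, 9.72). Target: (12.9, -28.0). Remaining: Δeast = 34.57, Δnorth = -37.72.
Bearing = atan2(34.57, -37.72) mod 360° = 137.49°; distance = √((34.57)² + (-37.72)²) = 51.163 mi.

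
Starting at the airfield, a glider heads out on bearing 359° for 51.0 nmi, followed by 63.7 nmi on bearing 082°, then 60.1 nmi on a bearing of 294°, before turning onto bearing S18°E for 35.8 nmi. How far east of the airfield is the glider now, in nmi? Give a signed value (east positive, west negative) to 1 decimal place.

Leg 1 (359°, 51.0 nmi): east 51.0 sin 359° = -0.89, north 51.0 cos 359° = 50.99
Leg 2 (082°, 63.7 nmi): east 63.7 sin 82° = 63.08, north 63.7 cos 82° = 8.87
Leg 3 (294°, 60.1 nmi): east 60.1 sin 294° = -54.90, north 60.1 cos 294° = 24.44
Leg 4 (S18°E, 35.8 nmi): east 35.8 sin 162° = 11.06, north 35.8 cos 162° = -34.05
Net east component: 18.35 nmi.

18.3 nmi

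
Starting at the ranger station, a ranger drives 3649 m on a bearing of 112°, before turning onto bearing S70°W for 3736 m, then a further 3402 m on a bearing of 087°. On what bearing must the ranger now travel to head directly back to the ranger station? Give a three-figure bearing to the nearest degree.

Leg 1 (112°, 3649 m): east 3649 sin 112° = 3383.29, north 3649 cos 112° = -1366.94
Leg 2 (S70°W, 3736 m): east 3736 sin 250° = -3510.69, north 3736 cos 250° = -1277.79
Leg 3 (087°, 3402 m): east 3402 sin 87° = 3397.34, north 3402 cos 87° = 178.05
Net displacement: 3269.94 east, -2466.68 north. Direction back to start is (-3269.94, 2466.68): bearing = atan2(-3269.94, 2466.68) mod 360° = 307.03° ≈ 307°.

307°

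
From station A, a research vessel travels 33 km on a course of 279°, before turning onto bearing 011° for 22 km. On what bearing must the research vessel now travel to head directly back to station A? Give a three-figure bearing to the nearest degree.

Leg 1 (279°, 33 km): east 33 sin 279° = -32.59, north 33 cos 279° = 5.16
Leg 2 (011°, 22 km): east 22 sin 11° = 4.20, north 22 cos 11° = 21.60
Net displacement: -28.40 east, 26.76 north. Direction back to start is (28.40, -26.76): bearing = atan2(28.40, -26.76) mod 360° = 133.30° ≈ 133°.

133°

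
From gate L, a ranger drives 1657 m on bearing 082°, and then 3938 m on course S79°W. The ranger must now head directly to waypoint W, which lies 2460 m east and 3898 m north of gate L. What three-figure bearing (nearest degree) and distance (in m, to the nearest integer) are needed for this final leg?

047°, 6440 m

Leg 1 (082°, 1657 m): east 1657 sin 82° = 1640.87, north 1657 cos 82° = 230.61
Leg 2 (S79°W, 3938 m): east 3938 sin 259° = -3865.65, north 3938 cos 259° = -751.41
Current position: (-2224.77, -520.80). Target: (2460, 3898). Remaining: Δeast = 4684.77, Δnorth = 4418.80.
Bearing = atan2(4684.77, 4418.80) mod 360° = 46.67°; distance = √((4684.77)² + (4418.80)²) = 6439.943 m.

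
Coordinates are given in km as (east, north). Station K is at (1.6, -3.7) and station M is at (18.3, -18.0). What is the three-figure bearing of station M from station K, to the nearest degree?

Δeast = 18.3 − 1.6 = 16.70; Δnorth = -18.0 − -3.7 = -14.30.
Bearing = atan2(Δeast, Δnorth) mod 360° = 130.57° ≈ 131°.

131°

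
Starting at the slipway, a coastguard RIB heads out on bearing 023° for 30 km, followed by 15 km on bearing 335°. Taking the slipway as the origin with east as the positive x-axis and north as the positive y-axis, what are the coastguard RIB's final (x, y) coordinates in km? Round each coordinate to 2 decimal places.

Leg 1 (023°, 30 km): east 30 sin 23° = 11.72, north 30 cos 23° = 27.62
Leg 2 (335°, 15 km): east 15 sin 335° = -6.34, north 15 cos 335° = 13.59
Summing: 5.38 km east, 41.21 km north → (5.38, 41.21).

(5.38, 41.21)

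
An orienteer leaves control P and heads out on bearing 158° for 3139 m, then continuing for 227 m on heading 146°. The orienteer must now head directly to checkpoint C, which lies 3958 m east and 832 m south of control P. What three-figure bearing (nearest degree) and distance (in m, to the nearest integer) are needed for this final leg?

Leg 1 (158°, 3139 m): east 3139 sin 158° = 1175.89, north 3139 cos 158° = -2910.43
Leg 2 (146°, 227 m): east 227 sin 146° = 126.94, north 227 cos 146° = -188.19
Current position: (1302.83, -3098.62). Target: (3958, -832). Remaining: Δeast = 2655.17, Δnorth = 2266.62.
Bearing = atan2(2655.17, 2266.62) mod 360° = 49.51°; distance = √((2655.17)² + (2266.62)²) = 3491.063 m.

050°, 3491 m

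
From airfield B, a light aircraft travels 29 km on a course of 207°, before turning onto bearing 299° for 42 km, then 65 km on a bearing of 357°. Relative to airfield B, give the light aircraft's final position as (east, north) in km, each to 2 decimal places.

(-53.30, 59.43)

Leg 1 (207°, 29 km): east 29 sin 207° = -13.17, north 29 cos 207° = -25.84
Leg 2 (299°, 42 km): east 42 sin 299° = -36.73, north 42 cos 299° = 20.36
Leg 3 (357°, 65 km): east 65 sin 357° = -3.40, north 65 cos 357° = 64.91
Summing: -53.30 km east, 59.43 km north → (-53.30, 59.43).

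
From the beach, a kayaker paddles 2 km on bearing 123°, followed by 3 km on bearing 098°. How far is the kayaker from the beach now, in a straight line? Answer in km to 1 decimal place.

4.9 km

Leg 1 (123°, 2 km): east 2 sin 123° = 1.68, north 2 cos 123° = -1.09
Leg 2 (098°, 3 km): east 3 sin 98° = 2.97, north 3 cos 98° = -0.42
Net: 4.65 east, -1.51 north. Distance = √((4.65)² + (-1.51)²) = 4.886 km.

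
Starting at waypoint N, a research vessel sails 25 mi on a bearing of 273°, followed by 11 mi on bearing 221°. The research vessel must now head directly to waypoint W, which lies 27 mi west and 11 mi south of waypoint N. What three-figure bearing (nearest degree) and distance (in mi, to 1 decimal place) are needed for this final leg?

Leg 1 (273°, 25 mi): east 25 sin 273° = -24.97, north 25 cos 273° = 1.31
Leg 2 (221°, 11 mi): east 11 sin 221° = -7.22, north 11 cos 221° = -8.30
Current position: (-32.18, -6.99). Target: (-27, -11). Remaining: Δeast = 5.18, Δnorth = -4.01.
Bearing = atan2(5.18, -4.01) mod 360° = 127.71°; distance = √((5.18)² + (-4.01)²) = 6.551 mi.

128°, 6.6 mi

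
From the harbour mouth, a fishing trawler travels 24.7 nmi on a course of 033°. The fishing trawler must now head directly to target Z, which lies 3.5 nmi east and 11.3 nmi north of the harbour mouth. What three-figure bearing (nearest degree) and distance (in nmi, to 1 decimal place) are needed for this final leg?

227°, 13.7 nmi

Leg 1 (033°, 24.7 nmi): east 24.7 sin 33° = 13.45, north 24.7 cos 33° = 20.72
Current position: (13.45, 20.72). Target: (3.5, 11.3). Remaining: Δeast = -9.95, Δnorth = -9.42.
Bearing = atan2(-9.95, -9.42) mod 360° = 226.59°; distance = √((-9.95)² + (-9.42)²) = 13.700 nmi.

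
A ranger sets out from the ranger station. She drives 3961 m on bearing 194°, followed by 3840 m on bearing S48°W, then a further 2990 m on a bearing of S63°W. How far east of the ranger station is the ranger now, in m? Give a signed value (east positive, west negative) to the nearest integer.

Leg 1 (194°, 3961 m): east 3961 sin 194° = -958.25, north 3961 cos 194° = -3843.34
Leg 2 (S48°W, 3840 m): east 3840 sin 228° = -2853.68, north 3840 cos 228° = -2569.46
Leg 3 (S63°W, 2990 m): east 2990 sin 243° = -2664.11, north 2990 cos 243° = -1357.43
Net east component: -6476.04 m.

-6476 m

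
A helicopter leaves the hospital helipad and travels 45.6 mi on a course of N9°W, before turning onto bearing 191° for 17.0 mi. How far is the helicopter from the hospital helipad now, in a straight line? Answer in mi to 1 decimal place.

Leg 1 (N9°W, 45.6 mi): east 45.6 sin 351° = -7.13, north 45.6 cos 351° = 45.04
Leg 2 (191°, 17.0 mi): east 17.0 sin 191° = -3.24, north 17.0 cos 191° = -16.69
Net: -10.38 east, 28.35 north. Distance = √((-10.38)² + (28.35)²) = 30.190 mi.

30.2 mi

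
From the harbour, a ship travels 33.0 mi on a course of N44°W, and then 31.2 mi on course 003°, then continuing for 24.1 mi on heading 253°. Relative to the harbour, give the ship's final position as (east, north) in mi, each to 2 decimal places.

(-44.34, 47.85)

Leg 1 (N44°W, 33.0 mi): east 33.0 sin 316° = -22.92, north 33.0 cos 316° = 23.74
Leg 2 (003°, 31.2 mi): east 31.2 sin 3° = 1.63, north 31.2 cos 3° = 31.16
Leg 3 (253°, 24.1 mi): east 24.1 sin 253° = -23.05, north 24.1 cos 253° = -7.05
Summing: -44.34 mi east, 47.85 mi north → (-44.34, 47.85).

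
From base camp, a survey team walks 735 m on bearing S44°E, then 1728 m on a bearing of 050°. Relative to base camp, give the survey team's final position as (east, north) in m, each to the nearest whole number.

(1834, 582)

Leg 1 (S44°E, 735 m): east 735 sin 136° = 510.57, north 735 cos 136° = -528.71
Leg 2 (050°, 1728 m): east 1728 sin 50° = 1323.72, north 1728 cos 50° = 1110.74
Summing: 1834.30 m east, 582.02 m north → (1834, 582).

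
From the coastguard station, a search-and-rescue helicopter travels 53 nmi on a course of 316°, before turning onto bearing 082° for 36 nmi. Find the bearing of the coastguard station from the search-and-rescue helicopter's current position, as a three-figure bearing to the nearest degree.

178°

Leg 1 (316°, 53 nmi): east 53 sin 316° = -36.82, north 53 cos 316° = 38.13
Leg 2 (082°, 36 nmi): east 36 sin 82° = 35.65, north 36 cos 82° = 5.01
Net displacement: -1.17 east, 43.14 north. Direction back to start is (1.17, -43.14): bearing = atan2(1.17, -43.14) mod 360° = 178.45° ≈ 178°.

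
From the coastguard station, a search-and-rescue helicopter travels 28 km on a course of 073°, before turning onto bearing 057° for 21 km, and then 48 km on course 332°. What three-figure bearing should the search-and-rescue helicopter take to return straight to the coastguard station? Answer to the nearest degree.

Leg 1 (073°, 28 km): east 28 sin 73° = 26.78, north 28 cos 73° = 8.19
Leg 2 (057°, 21 km): east 21 sin 57° = 17.61, north 21 cos 57° = 11.44
Leg 3 (332°, 48 km): east 48 sin 332° = -22.53, north 48 cos 332° = 42.38
Net displacement: 21.85 east, 62.01 north. Direction back to start is (-21.85, -62.01): bearing = atan2(-21.85, -62.01) mod 360° = 199.42° ≈ 199°.

199°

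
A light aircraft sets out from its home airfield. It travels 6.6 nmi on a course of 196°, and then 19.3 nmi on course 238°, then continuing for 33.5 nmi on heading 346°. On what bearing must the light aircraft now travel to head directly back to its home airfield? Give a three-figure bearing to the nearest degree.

121°

Leg 1 (196°, 6.6 nmi): east 6.6 sin 196° = -1.82, north 6.6 cos 196° = -6.34
Leg 2 (238°, 19.3 nmi): east 19.3 sin 238° = -16.37, north 19.3 cos 238° = -10.23
Leg 3 (346°, 33.5 nmi): east 33.5 sin 346° = -8.10, north 33.5 cos 346° = 32.50
Net displacement: -26.29 east, 15.93 north. Direction back to start is (26.29, -15.93): bearing = atan2(26.29, -15.93) mod 360° = 121.22° ≈ 121°.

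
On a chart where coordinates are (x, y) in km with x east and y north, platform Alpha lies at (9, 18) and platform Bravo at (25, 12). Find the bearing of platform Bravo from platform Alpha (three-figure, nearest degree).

Δeast = 25 − 9 = 16.00; Δnorth = 12 − 18 = -6.00.
Bearing = atan2(Δeast, Δnorth) mod 360° = 110.56° ≈ 111°.

111°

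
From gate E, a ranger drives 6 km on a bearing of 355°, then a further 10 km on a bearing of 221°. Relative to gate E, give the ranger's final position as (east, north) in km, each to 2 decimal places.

Leg 1 (355°, 6 km): east 6 sin 355° = -0.52, north 6 cos 355° = 5.98
Leg 2 (221°, 10 km): east 10 sin 221° = -6.56, north 10 cos 221° = -7.55
Summing: -7.08 km east, -1.57 km north → (-7.08, -1.57).

(-7.08, -1.57)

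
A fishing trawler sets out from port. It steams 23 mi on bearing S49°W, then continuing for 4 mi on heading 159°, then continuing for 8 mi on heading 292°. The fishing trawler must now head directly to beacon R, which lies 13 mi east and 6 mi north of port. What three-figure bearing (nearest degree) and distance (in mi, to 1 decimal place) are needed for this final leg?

Leg 1 (S49°W, 23 mi): east 23 sin 229° = -17.36, north 23 cos 229° = -15.09
Leg 2 (159°, 4 mi): east 4 sin 159° = 1.43, north 4 cos 159° = -3.73
Leg 3 (292°, 8 mi): east 8 sin 292° = -7.42, north 8 cos 292° = 3.00
Current position: (-23.34, -15.83). Target: (13, 6). Remaining: Δeast = 36.34, Δnorth = 21.83.
Bearing = atan2(36.34, 21.83) mod 360° = 59.01°; distance = √((36.34)² + (21.83)²) = 42.393 mi.

059°, 42.4 mi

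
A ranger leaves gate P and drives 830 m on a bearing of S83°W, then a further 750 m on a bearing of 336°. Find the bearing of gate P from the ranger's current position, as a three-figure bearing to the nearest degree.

Leg 1 (S83°W, 830 m): east 830 sin 263° = -823.81, north 830 cos 263° = -101.15
Leg 2 (336°, 750 m): east 750 sin 336° = -305.05, north 750 cos 336° = 685.16
Net displacement: -1128.87 east, 584.01 north. Direction back to start is (1128.87, -584.01): bearing = atan2(1128.87, -584.01) mod 360° = 117.35° ≈ 117°.

117°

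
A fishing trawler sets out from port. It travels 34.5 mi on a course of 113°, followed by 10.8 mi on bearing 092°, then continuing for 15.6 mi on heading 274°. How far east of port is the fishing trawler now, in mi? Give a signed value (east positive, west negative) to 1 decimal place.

27.0 mi

Leg 1 (113°, 34.5 mi): east 34.5 sin 113° = 31.76, north 34.5 cos 113° = -13.48
Leg 2 (092°, 10.8 mi): east 10.8 sin 92° = 10.79, north 10.8 cos 92° = -0.38
Leg 3 (274°, 15.6 mi): east 15.6 sin 274° = -15.56, north 15.6 cos 274° = 1.09
Net east component: 26.99 mi.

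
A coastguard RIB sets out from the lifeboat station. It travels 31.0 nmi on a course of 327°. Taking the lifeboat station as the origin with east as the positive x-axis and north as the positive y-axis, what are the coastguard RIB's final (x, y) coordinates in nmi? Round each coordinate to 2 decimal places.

Leg 1 (327°, 31.0 nmi): east 31.0 sin 327° = -16.88, north 31.0 cos 327° = 26.00
Summing: -16.88 nmi east, 26.00 nmi north → (-16.88, 26.00).

(-16.88, 26.00)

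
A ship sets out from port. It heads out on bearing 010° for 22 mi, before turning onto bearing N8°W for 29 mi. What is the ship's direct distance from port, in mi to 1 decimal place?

50.4 mi

Leg 1 (010°, 22 mi): east 22 sin 10° = 3.82, north 22 cos 10° = 21.67
Leg 2 (N8°W, 29 mi): east 29 sin 352° = -4.04, north 29 cos 352° = 28.72
Net: -0.22 east, 50.38 north. Distance = √((-0.22)² + (50.38)²) = 50.384 mi.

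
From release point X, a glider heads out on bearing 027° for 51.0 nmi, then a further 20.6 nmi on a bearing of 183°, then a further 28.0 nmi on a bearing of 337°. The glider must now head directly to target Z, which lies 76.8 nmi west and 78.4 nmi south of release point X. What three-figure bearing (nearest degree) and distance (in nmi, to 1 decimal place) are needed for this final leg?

214°, 156.2 nmi

Leg 1 (027°, 51.0 nmi): east 51.0 sin 27° = 23.15, north 51.0 cos 27° = 45.44
Leg 2 (183°, 20.6 nmi): east 20.6 sin 183° = -1.08, north 20.6 cos 183° = -20.57
Leg 3 (337°, 28.0 nmi): east 28.0 sin 337° = -10.94, north 28.0 cos 337° = 25.77
Current position: (11.13, 50.64). Target: (-76.8, -78.4). Remaining: Δeast = -87.93, Δnorth = -129.04.
Bearing = atan2(-87.93, -129.04) mod 360° = 214.27°; distance = √((-87.93)² + (-129.04)²) = 156.156 nmi.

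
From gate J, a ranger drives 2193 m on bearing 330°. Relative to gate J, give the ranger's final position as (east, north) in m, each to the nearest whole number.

(-1097, 1899)

Leg 1 (330°, 2193 m): east 2193 sin 330° = -1096.50, north 2193 cos 330° = 1899.19
Summing: -1096.50 m east, 1899.19 m north → (-1097, 1899).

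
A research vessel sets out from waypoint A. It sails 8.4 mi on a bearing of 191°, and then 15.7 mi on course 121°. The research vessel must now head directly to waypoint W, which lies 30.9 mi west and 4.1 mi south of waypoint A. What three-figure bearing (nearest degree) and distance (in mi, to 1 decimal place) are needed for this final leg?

286°, 44.5 mi

Leg 1 (191°, 8.4 mi): east 8.4 sin 191° = -1.60, north 8.4 cos 191° = -8.25
Leg 2 (121°, 15.7 mi): east 15.7 sin 121° = 13.46, north 15.7 cos 121° = -8.09
Current position: (11.85, -16.33). Target: (-30.9, -4.1). Remaining: Δeast = -42.75, Δnorth = 12.23.
Bearing = atan2(-42.75, 12.23) mod 360° = 285.97°; distance = √((-42.75)² + (12.23)²) = 44.470 mi.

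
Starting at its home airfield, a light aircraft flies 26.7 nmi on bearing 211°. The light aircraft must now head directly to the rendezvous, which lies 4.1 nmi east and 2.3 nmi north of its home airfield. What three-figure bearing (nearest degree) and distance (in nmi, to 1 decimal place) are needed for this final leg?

Leg 1 (211°, 26.7 nmi): east 26.7 sin 211° = -13.75, north 26.7 cos 211° = -22.89
Current position: (-13.75, -22.89). Target: (4.1, 2.3). Remaining: Δeast = 17.85, Δnorth = 25.19.
Bearing = atan2(17.85, 25.19) mod 360° = 35.33°; distance = √((17.85)² + (25.19)²) = 30.871 nmi.

035°, 30.9 nmi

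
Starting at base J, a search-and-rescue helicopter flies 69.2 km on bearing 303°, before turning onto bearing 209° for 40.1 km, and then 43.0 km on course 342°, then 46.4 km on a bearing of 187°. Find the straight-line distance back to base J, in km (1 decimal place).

Leg 1 (303°, 69.2 km): east 69.2 sin 303° = -58.04, north 69.2 cos 303° = 37.69
Leg 2 (209°, 40.1 km): east 40.1 sin 209° = -19.44, north 40.1 cos 209° = -35.07
Leg 3 (342°, 43.0 km): east 43.0 sin 342° = -13.29, north 43.0 cos 342° = 40.90
Leg 4 (187°, 46.4 km): east 46.4 sin 187° = -5.65, north 46.4 cos 187° = -46.05
Net: -96.42 east, -2.54 north. Distance = √((-96.42)² + (-2.54)²) = 96.453 km.

96.5 km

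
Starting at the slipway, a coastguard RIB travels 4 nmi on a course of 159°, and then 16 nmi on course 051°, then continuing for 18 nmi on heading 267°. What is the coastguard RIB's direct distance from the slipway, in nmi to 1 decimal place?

Leg 1 (159°, 4 nmi): east 4 sin 159° = 1.43, north 4 cos 159° = -3.73
Leg 2 (051°, 16 nmi): east 16 sin 51° = 12.43, north 16 cos 51° = 10.07
Leg 3 (267°, 18 nmi): east 18 sin 267° = -17.98, north 18 cos 267° = -0.94
Net: -4.11 east, 5.39 north. Distance = √((-4.11)² + (5.39)²) = 6.779 nmi.

6.8 nmi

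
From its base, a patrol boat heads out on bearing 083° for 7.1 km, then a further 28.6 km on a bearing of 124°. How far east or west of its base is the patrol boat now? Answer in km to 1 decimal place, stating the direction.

Leg 1 (083°, 7.1 km): east 7.1 sin 83° = 7.05, north 7.1 cos 83° = 0.87
Leg 2 (124°, 28.6 km): east 28.6 sin 124° = 23.71, north 28.6 cos 124° = -15.99
Net east component: 30.76 km.

30.8 km east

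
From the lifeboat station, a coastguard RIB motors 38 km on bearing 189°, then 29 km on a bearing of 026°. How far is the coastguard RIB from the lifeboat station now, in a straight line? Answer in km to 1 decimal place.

13.3 km

Leg 1 (189°, 38 km): east 38 sin 189° = -5.94, north 38 cos 189° = -37.53
Leg 2 (026°, 29 km): east 29 sin 26° = 12.71, north 29 cos 26° = 26.07
Net: 6.77 east, -11.47 north. Distance = √((6.77)² + (-11.47)²) = 13.316 km.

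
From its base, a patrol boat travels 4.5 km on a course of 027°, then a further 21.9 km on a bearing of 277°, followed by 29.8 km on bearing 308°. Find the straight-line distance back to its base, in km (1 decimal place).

Leg 1 (027°, 4.5 km): east 4.5 sin 27° = 2.04, north 4.5 cos 27° = 4.01
Leg 2 (277°, 21.9 km): east 21.9 sin 277° = -21.74, north 21.9 cos 277° = 2.67
Leg 3 (308°, 29.8 km): east 29.8 sin 308° = -23.48, north 29.8 cos 308° = 18.35
Net: -43.18 east, 25.03 north. Distance = √((-43.18)² + (25.03)²) = 49.905 km.

49.9 km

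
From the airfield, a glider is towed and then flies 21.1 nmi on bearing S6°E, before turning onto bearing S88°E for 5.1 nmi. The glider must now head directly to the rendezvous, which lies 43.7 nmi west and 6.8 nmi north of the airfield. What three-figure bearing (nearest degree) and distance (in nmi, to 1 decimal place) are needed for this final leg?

299°, 58.2 nmi

Leg 1 (S6°E, 21.1 nmi): east 21.1 sin 174° = 2.21, north 21.1 cos 174° = -20.98
Leg 2 (S88°E, 5.1 nmi): east 5.1 sin 92° = 5.10, north 5.1 cos 92° = -0.18
Current position: (7.30, -21.16). Target: (-43.7, 6.8). Remaining: Δeast = -51.00, Δnorth = 27.96.
Bearing = atan2(-51.00, 27.96) mod 360° = 298.73°; distance = √((-51.00)² + (27.96)²) = 58.165 nmi.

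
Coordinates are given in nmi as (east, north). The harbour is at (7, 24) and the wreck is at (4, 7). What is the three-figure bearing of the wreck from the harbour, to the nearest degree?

190°

Δeast = 4 − 7 = -3.00; Δnorth = 7 − 24 = -17.00.
Bearing = atan2(Δeast, Δnorth) mod 360° = 190.01° ≈ 190°.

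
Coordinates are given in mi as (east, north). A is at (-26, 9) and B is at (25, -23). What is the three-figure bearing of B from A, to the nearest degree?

122°

Δeast = 25 − -26 = 51.00; Δnorth = -23 − 9 = -32.00.
Bearing = atan2(Δeast, Δnorth) mod 360° = 122.11° ≈ 122°.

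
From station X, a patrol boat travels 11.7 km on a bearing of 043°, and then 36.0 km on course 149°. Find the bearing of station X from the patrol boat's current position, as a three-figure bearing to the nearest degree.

310°

Leg 1 (043°, 11.7 km): east 11.7 sin 43° = 7.98, north 11.7 cos 43° = 8.56
Leg 2 (149°, 36.0 km): east 36.0 sin 149° = 18.54, north 36.0 cos 149° = -30.86
Net displacement: 26.52 east, -22.30 north. Direction back to start is (-26.52, 22.30): bearing = atan2(-26.52, 22.30) mod 360° = 310.06° ≈ 310°.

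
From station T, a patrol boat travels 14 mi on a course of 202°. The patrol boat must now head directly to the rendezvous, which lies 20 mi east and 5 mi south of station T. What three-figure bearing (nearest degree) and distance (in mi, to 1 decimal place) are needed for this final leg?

Leg 1 (202°, 14 mi): east 14 sin 202° = -5.24, north 14 cos 202° = -12.98
Current position: (-5.24, -12.98). Target: (20, -5). Remaining: Δeast = 25.24, Δnorth = 7.98.
Bearing = atan2(25.24, 7.98) mod 360° = 72.46°; distance = √((25.24)² + (7.98)²) = 26.476 mi.

072°, 26.5 mi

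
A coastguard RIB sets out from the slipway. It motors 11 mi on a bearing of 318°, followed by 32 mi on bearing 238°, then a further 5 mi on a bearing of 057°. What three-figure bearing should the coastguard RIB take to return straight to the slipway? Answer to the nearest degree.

Leg 1 (318°, 11 mi): east 11 sin 318° = -7.36, north 11 cos 318° = 8.17
Leg 2 (238°, 32 mi): east 32 sin 238° = -27.14, north 32 cos 238° = -16.96
Leg 3 (057°, 5 mi): east 5 sin 57° = 4.19, north 5 cos 57° = 2.72
Net displacement: -30.30 east, -6.06 north. Direction back to start is (30.30, 6.06): bearing = atan2(30.30, 6.06) mod 360° = 78.69° ≈ 079°.

079°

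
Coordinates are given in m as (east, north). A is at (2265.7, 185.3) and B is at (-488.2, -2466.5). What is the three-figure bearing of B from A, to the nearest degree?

226°

Δeast = -488.2 − 2265.7 = -2753.90; Δnorth = -2466.5 − 185.3 = -2651.80.
Bearing = atan2(Δeast, Δnorth) mod 360° = 226.08° ≈ 226°.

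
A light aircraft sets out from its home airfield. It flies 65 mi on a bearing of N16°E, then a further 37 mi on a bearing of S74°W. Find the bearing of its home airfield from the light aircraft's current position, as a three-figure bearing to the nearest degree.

161°

Leg 1 (N16°E, 65 mi): east 65 sin 16° = 17.92, north 65 cos 16° = 62.48
Leg 2 (S74°W, 37 mi): east 37 sin 254° = -35.57, north 37 cos 254° = -10.20
Net displacement: -17.65 east, 52.28 north. Direction back to start is (17.65, -52.28): bearing = atan2(17.65, -52.28) mod 360° = 161.35° ≈ 161°.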